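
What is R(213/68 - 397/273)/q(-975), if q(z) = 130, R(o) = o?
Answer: 31153/2413320 ≈ 0.012909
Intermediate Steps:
R(213/68 - 397/273)/q(-975) = (213/68 - 397/273)/130 = (213*(1/68) - 397*1/273)*(1/130) = (213/68 - 397/273)*(1/130) = (31153/18564)*(1/130) = 31153/2413320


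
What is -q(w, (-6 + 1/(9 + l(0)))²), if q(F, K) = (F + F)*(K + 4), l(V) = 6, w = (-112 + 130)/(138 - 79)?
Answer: -35284/1475 ≈ -23.921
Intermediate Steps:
w = 18/59 ≈ 0.30508
q(F, K) = 2*F*(4 + K) (q(F, K) = (2*F)*(4 + K) = 2*F*(4 + K))
-q(w, (-6 + 1/(9 + l(0)))²) = -2*18*(4 + (-6 + 1/(9 + 6))²)/59 = -2*18*(4 + (-6 + 1/15)²)/59 = -2*18*(4 + (-89/15)²)/59 = -2*18*(4 + 7921/225)/59 = -2*18*8821/(59*225) = -1*35284/1475 = -35284/1475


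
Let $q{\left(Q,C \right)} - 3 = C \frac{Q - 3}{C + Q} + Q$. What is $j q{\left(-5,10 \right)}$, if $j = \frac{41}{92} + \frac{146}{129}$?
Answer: $- \frac{56163}{1978} \approx -28.394$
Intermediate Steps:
$q{\left(Q,C \right)} = 3 + Q + \frac{C \left(-3 + Q\right)}{C + Q}$ ($q{\left(Q,C \right)} = 3 + \left(C \frac{Q - 3}{C + Q} + Q\right) = 3 + \left(C \frac{-3 + Q}{C + Q} + Q\right) = 3 + \left(\frac{C \left(-3 + Q\right)}{C + Q} + Q\right) = 3 + \left(Q + \frac{C \left(-3 + Q\right)}{C + Q}\right) = 3 + Q + \frac{C \left(-3 + Q\right)}{C + Q}$)
$j = \frac{18721}{11868}$ ($j = 41 \cdot \frac{1}{92} + 146 \cdot \frac{1}{129} = \frac{41}{92} + \frac{146}{129} = \frac{18721}{11868} \approx 1.5774$)
$j q{\left(-5,10 \right)} = \frac{18721 \left(- \frac{5 \left(3 - 5 + 2 \cdot 10\right)}{10 - 5}\right)}{11868} = \frac{18721 \left(- \frac{5 \left(3 - 5 + 20\right)}{5}\right)}{11868} = \frac{18721 \left(\left(-5\right) \frac{1}{5} \cdot 18\right)}{11868} = \frac{18721}{11868} \left(-18\right) = - \frac{56163}{1978}$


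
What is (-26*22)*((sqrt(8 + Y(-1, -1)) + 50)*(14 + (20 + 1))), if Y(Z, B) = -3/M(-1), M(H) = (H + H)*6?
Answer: -1001000 - 10010*sqrt(33) ≈ -1.0585e+6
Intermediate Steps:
M(H) = 12*H (M(H) = (2*H)*6 = 12*H)
Y(Z, B) = 1/4 (Y(Z, B) = -3/(12*(-1)) = -3/(-12) = -3*(-1/12) = 1/4)
(-26*22)*((sqrt(8 + Y(-1, -1)) + 50)*(14 + (20 + 1))) = (-26*22)*((sqrt(8 + 1/4) + 50)*(14 + (20 + 1))) = -572*(sqrt(33/4) + 50)*(14 + 21) = -572*(sqrt(33)/2 + 50)*35 = -572*(50 + sqrt(33)/2)*35 = -572*(1750 + 35*sqrt(33)/2) = -1001000 - 10010*sqrt(33)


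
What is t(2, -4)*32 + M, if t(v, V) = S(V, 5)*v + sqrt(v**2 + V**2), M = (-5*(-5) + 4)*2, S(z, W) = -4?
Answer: -198 + 64*sqrt(5) ≈ -54.892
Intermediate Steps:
M = 58 (M = (25 + 4)*2 = 29*2 = 58)
t(v, V) = sqrt(V**2 + v**2) - 4*v (t(v, V) = -4*v + sqrt(v**2 + V**2) = -4*v + sqrt(V**2 + v**2) = sqrt(V**2 + v**2) - 4*v)
t(2, -4)*32 + M = (sqrt((-4)**2 + 2**2) - 4*2)*32 + 58 = (sqrt(16 + 4) - 8)*32 + 58 = (sqrt(20) - 8)*32 + 58 = (2*sqrt(5) - 8)*32 + 58 = (-8 + 2*sqrt(5))*32 + 58 = (-256 + 64*sqrt(5)) + 58 = -198 + 64*sqrt(5)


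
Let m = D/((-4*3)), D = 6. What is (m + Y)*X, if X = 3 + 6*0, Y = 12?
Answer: 69/2 ≈ 34.500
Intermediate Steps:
X = 3 (X = 3 + 0 = 3)
m = -1/2 (m = 6/((-4*3)) = 6/(-12) = 6*(-1/12) = -1/2 ≈ -0.50000)
(m + Y)*X = (-1/2 + 12)*3 = (23/2)*3 = 69/2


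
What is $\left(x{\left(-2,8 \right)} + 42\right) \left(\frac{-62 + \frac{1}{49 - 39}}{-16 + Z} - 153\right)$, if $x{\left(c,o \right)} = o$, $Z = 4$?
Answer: $- \frac{88705}{12} \approx -7392.1$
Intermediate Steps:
$\left(x{\left(-2,8 \right)} + 42\right) \left(\frac{-62 + \frac{1}{49 - 39}}{-16 + Z} - 153\right) = \left(8 + 42\right) \left(\frac{-62 + \frac{1}{49 - 39}}{-16 + 4} - 153\right) = 50 \left(\frac{-62 + \frac{1}{10}}{-12} - 153\right) = 50 \left(\left(-62 + \frac{1}{10}\right) \left(- \frac{1}{12}\right) - 153\right) = 50 \left(\left(- \frac{619}{10}\right) \left(- \frac{1}{12}\right) - 153\right) = 50 \left(\frac{619}{120} - 153\right) = 50 \left(- \frac{17741}{120}\right) = - \frac{88705}{12}$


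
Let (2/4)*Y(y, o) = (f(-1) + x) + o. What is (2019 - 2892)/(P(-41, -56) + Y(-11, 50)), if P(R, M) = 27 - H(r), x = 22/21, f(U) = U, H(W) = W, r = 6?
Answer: -18333/2543 ≈ -7.2092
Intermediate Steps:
x = 22/21 (x = 22*(1/21) = 22/21 ≈ 1.0476)
P(R, M) = 21 (P(R, M) = 27 - 1*6 = 27 - 6 = 21)
Y(y, o) = 2/21 + 2*o (Y(y, o) = 2*((-1 + 22/21) + o) = 2*(1/21 + o) = 2/21 + 2*o)
(2019 - 2892)/(P(-41, -56) + Y(-11, 50)) = (2019 - 2892)/(21 + (2/21 + 2*50)) = -873/(21 + (2/21 + 100)) = -873/(21 + 2102/21) = -873/2543/21 = -873*21/2543 = -18333/2543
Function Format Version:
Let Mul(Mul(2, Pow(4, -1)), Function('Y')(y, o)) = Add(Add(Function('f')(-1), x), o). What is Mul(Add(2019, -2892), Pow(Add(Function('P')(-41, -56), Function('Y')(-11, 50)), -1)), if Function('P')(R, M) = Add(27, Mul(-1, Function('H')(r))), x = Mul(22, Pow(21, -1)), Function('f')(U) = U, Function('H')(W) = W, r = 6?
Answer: Rational(-18333, 2543) ≈ -7.2092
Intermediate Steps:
x = Rational(22, 21) (x = Mul(22, Rational(1, 21)) = Rational(22, 21) ≈ 1.0476)
Function('P')(R, M) = 21 (Function('P')(R, M) = Add(27, Mul(-1, 6)) = Add(27, -6) = 21)
Function('Y')(y, o) = Add(Rational(2, 21), Mul(2, o)) (Function('Y')(y, o) = Mul(2, Add(Add(-1, Rational(22, 21)), o)) = Mul(2, Add(Rational(1, 21), o)) = Add(Rational(2, 21), Mul(2, o)))
Mul(Add(2019, -2892), Pow(Add(Function('P')(-41, -56), Function('Y')(-11, 50)), -1)) = Mul(Add(2019, -2892), Pow(Add(21, Add(Rational(2, 21), Mul(2, 50))), -1)) = Mul(-873, Pow(Add(21, Add(Rational(2, 21), 100)), -1)) = Mul(-873, Pow(Add(21, Rational(2102, 21)), -1)) = Mul(-873, Pow(Rational(2543, 21), -1)) = Mul(-873, Rational(21, 2543)) = Rational(-18333, 2543)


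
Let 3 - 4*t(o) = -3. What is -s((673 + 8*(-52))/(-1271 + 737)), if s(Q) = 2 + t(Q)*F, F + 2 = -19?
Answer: 59/2 ≈ 29.500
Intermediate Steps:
F = -21 (F = -2 - 19 = -21)
t(o) = 3/2 (t(o) = ¾ - ¼*(-3) = ¾ + ¾ = 3/2)
s(Q) = -59/2 (s(Q) = 2 + (3/2)*(-21) = 2 - 63/2 = -59/2)
-s((673 + 8*(-52))/(-1271 + 737)) = -1*(-59/2) = 59/2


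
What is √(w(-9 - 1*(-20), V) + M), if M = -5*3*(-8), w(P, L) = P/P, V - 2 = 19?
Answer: 11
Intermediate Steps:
V = 21 (V = 2 + 19 = 21)
w(P, L) = 1
M = 120 (M = -15*(-8) = 120)
√(w(-9 - 1*(-20), V) + M) = √(1 + 120) = √121 = 11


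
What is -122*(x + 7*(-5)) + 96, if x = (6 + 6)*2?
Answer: 1438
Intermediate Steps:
x = 24 (x = 12*2 = 24)
-122*(x + 7*(-5)) + 96 = -122*(24 + 7*(-5)) + 96 = -122*(24 - 35) + 96 = -122*(-11) + 96 = 1342 + 96 = 1438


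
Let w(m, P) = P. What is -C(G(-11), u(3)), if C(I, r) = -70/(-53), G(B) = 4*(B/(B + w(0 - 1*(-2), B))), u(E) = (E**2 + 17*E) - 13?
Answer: -70/53 ≈ -1.3208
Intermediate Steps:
u(E) = -13 + E**2 + 17*E
G(B) = 2 (G(B) = 4*(B/(B + B)) = 4*(B/((2*B))) = 4*((1/(2*B))*B) = 4*(1/2) = 2)
C(I, r) = 70/53 (C(I, r) = -70*(-1/53) = 70/53)
-C(G(-11), u(3)) = -1*70/53 = -70/53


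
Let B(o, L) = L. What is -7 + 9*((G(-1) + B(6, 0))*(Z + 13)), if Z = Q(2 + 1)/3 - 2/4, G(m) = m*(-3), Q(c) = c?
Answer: 715/2 ≈ 357.50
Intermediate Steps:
G(m) = -3*m
Z = ½ (Z = (2 + 1)/3 - 2/4 = 3*(⅓) - 2*¼ = 1 - ½ = ½ ≈ 0.50000)
-7 + 9*((G(-1) + B(6, 0))*(Z + 13)) = -7 + 9*((-3*(-1) + 0)*(½ + 13)) = -7 + 9*((3 + 0)*(27/2)) = -7 + 9*(3*(27/2)) = -7 + 9*(81/2) = -7 + 729/2 = 715/2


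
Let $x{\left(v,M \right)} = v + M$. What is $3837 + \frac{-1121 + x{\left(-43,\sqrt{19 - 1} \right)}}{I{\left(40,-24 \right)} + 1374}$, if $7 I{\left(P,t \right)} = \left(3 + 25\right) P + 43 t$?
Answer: $\frac{18616887}{4853} + \frac{21 \sqrt{2}}{9706} \approx 3836.2$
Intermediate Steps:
$I{\left(P,t \right)} = 4 P + \frac{43 t}{7}$ ($I{\left(P,t \right)} = \frac{\left(3 + 25\right) P + 43 t}{7} = \frac{28 P + 43 t}{7} = 4 P + \frac{43 t}{7}$)
$x{\left(v,M \right)} = M + v$
$3837 + \frac{-1121 + x{\left(-43,\sqrt{19 - 1} \right)}}{I{\left(40,-24 \right)} + 1374} = 3837 + \frac{-1121 - \left(43 - \sqrt{19 - 1}\right)}{\left(4 \cdot 40 + \frac{43}{7} \left(-24\right)\right) + 1374} = 3837 + \frac{-1121 - \left(43 - \sqrt{18}\right)}{\left(160 - \frac{1032}{7}\right) + 1374} = 3837 + \frac{-1121 - \left(43 - 3 \sqrt{2}\right)}{\frac{88}{7} + 1374} = 3837 + \frac{-1121 - \left(43 - 3 \sqrt{2}\right)}{\frac{9706}{7}} = 3837 + \left(-1164 + 3 \sqrt{2}\right) \frac{7}{9706} = 3837 - \left(\frac{4074}{4853} - \frac{21 \sqrt{2}}{9706}\right) = \frac{18616887}{4853} + \frac{21 \sqrt{2}}{9706}$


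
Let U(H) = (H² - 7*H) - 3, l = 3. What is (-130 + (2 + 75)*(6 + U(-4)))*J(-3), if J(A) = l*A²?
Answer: 94203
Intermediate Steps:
J(A) = 3*A²
U(H) = -3 + H² - 7*H
(-130 + (2 + 75)*(6 + U(-4)))*J(-3) = (-130 + (2 + 75)*(6 + (-3 + (-4)² - 7*(-4))))*(3*(-3)²) = (-130 + 77*(6 + (-3 + 16 + 28)))*(3*9) = (-130 + 77*(6 + 41))*27 = (-130 + 77*47)*27 = (-130 + 3619)*27 = 3489*27 = 94203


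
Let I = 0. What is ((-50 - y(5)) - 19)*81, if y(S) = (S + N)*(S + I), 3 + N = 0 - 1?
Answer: -5994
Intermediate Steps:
N = -4 (N = -3 + (0 - 1) = -3 - 1 = -4)
y(S) = S*(-4 + S) (y(S) = (S - 4)*(S + 0) = (-4 + S)*S = S*(-4 + S))
((-50 - y(5)) - 19)*81 = ((-50 - 5*(-4 + 5)) - 19)*81 = ((-50 - 5) - 19)*81 = (-55 - 19)*81 = -74*81 = -5994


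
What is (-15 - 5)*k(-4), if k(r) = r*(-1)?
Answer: -80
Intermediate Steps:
k(r) = -r
(-15 - 5)*k(-4) = (-15 - 5)*(-1*(-4)) = -20*4 = -80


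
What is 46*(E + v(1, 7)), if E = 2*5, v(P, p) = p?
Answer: 782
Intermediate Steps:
E = 10
46*(E + v(1, 7)) = 46*(10 + 7) = 46*17 = 782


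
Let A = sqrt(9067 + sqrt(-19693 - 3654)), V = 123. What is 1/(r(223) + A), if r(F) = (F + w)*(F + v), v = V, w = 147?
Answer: 1/(128020 + sqrt(9067 + I*sqrt(23347))) ≈ 7.8055e-6 - 5.0e-11*I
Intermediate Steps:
v = 123
A = sqrt(9067 + I*sqrt(23347)) (A = sqrt(9067 + sqrt(-23347)) = sqrt(9067 + I*sqrt(23347)) ≈ 95.224 + 0.8023*I)
r(F) = (123 + F)*(147 + F) (r(F) = (F + 147)*(F + 123) = (147 + F)*(123 + F) = (123 + F)*(147 + F))
1/(r(223) + A) = 1/((18081 + 223**2 + 270*223) + sqrt(9067 + I*sqrt(23347))) = 1/((18081 + 49729 + 60210) + sqrt(9067 + I*sqrt(23347))) = 1/(128020 + sqrt(9067 + I*sqrt(23347)))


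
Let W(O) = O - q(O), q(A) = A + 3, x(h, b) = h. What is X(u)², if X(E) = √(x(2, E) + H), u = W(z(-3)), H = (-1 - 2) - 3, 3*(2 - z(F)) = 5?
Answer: -4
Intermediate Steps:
z(F) = ⅓ (z(F) = 2 - ⅓*5 = 2 - 5/3 = ⅓)
q(A) = 3 + A
H = -6 (H = -3 - 3 = -6)
W(O) = -3 (W(O) = O - (3 + O) = O + (-3 - O) = -3)
u = -3
X(E) = 2*I (X(E) = √(2 - 6) = √(-4) = 2*I)
X(u)² = (2*I)² = -4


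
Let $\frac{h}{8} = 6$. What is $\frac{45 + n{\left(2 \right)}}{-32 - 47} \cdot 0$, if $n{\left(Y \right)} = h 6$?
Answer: $0$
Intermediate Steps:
$h = 48$ ($h = 8 \cdot 6 = 48$)
$n{\left(Y \right)} = 288$ ($n{\left(Y \right)} = 48 \cdot 6 = 288$)
$\frac{45 + n{\left(2 \right)}}{-32 - 47} \cdot 0 = \frac{45 + 288}{-32 - 47} \cdot 0 = \frac{333}{-79} \cdot 0 = 333 \left(- \frac{1}{79}\right) 0 = \left(- \frac{333}{79}\right) 0 = 0$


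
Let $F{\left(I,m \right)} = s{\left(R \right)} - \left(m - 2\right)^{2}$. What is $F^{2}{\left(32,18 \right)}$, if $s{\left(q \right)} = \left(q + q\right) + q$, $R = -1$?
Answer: $67081$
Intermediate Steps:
$s{\left(q \right)} = 3 q$ ($s{\left(q \right)} = 2 q + q = 3 q$)
$F{\left(I,m \right)} = -3 - \left(-2 + m\right)^{2}$ ($F{\left(I,m \right)} = 3 \left(-1\right) - \left(m - 2\right)^{2} = -3 - \left(-2 + m\right)^{2}$)
$F^{2}{\left(32,18 \right)} = \left(-3 - \left(-2 + 18\right)^{2}\right)^{2} = \left(-3 - 16^{2}\right)^{2} = \left(-3 - 256\right)^{2} = \left(-259\right)^{2} = 67081$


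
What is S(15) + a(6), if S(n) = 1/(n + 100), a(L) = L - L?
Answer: 1/115 ≈ 0.0086956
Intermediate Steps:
a(L) = 0
S(n) = 1/(100 + n)
S(15) + a(6) = 1/(100 + 15) + 0 = 1/115 + 0 = 1/115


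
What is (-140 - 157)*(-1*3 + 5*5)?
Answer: -6534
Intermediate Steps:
(-140 - 157)*(-1*3 + 5*5) = -297*(-3 + 25) = -297*22 = -6534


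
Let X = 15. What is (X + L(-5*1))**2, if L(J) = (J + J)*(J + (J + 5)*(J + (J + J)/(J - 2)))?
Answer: 4225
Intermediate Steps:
L(J) = 2*J*(J + (5 + J)*(J + 2*J/(-2 + J))) (L(J) = (2*J)*(J + (5 + J)*(J + (2*J)/(-2 + J))) = (2*J)*(J + (5 + J)*(J + 2*J/(-2 + J))) = 2*J*(J + (5 + J)*(J + 2*J/(-2 + J))))
(X + L(-5*1))**2 = (15 + 2*(-5*1)**2*(-2 + (-5*1)**2 + 6*(-5*1))/(-2 - 5*1))**2 = (15 + 2*(-5)**2*(-2 + (-5)**2 + 6*(-5))/(-2 - 5))**2 = (15 + 2*25*(-2 + 25 - 30)/(-7))**2 = (15 + 2*25*(-1/7)*(-7))**2 = (15 + 50)**2 = 65**2 = 4225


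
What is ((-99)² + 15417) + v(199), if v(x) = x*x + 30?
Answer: 64849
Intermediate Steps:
v(x) = 30 + x² (v(x) = x² + 30 = 30 + x²)
((-99)² + 15417) + v(199) = ((-99)² + 15417) + (30 + 199²) = (9801 + 15417) + (30 + 39601) = 25218 + 39631 = 64849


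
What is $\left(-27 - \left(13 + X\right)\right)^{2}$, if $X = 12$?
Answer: $2704$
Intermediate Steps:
$\left(-27 - \left(13 + X\right)\right)^{2} = \left(-27 - 25\right)^{2} = \left(-52\right)^{2} = 2704$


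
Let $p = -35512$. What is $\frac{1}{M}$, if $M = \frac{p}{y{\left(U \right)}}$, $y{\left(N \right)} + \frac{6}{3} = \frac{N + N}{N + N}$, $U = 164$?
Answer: $\frac{1}{35512} \approx 2.8159 \cdot 10^{-5}$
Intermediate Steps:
$y{\left(N \right)} = -1$ ($y{\left(N \right)} = -2 + \frac{N + N}{N + N} = -2 + \frac{2 N}{2 N} = -2 + 2 N \frac{1}{2 N} = -2 + 1 = -1$)
$M = 35512$ ($M = - \frac{35512}{-1} = \left(-35512\right) \left(-1\right) = 35512$)
$\frac{1}{M} = \frac{1}{35512}$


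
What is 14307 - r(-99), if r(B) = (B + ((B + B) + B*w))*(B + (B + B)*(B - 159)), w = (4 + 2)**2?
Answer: 196867392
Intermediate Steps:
w = 36 (w = 6**2 = 36)
r(B) = 39*B*(B + 2*B*(-159 + B)) (r(B) = (B + ((B + B) + B*36))*(B + (B + B)*(B - 159)) = (B + (2*B + 36*B))*(B + (2*B)*(-159 + B)) = (B + 38*B)*(B + 2*B*(-159 + B)) = (39*B)*(B + 2*B*(-159 + B)) = 39*B*(B + 2*B*(-159 + B)))
14307 - r(-99) = 14307 - (-99)**2*(-12363 + 78*(-99)) = 14307 - 9801*(-12363 - 7722) = 14307 - 9801*(-20085) = 14307 - 1*(-196853085) = 14307 + 196853085 = 196867392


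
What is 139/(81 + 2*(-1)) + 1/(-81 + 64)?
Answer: 2284/1343 ≈ 1.7007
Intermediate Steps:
139/(81 + 2*(-1)) + 1/(-81 + 64) = 139/(81 - 2) + 1/(-17) = 139/79 - 1/17 = 2284/1343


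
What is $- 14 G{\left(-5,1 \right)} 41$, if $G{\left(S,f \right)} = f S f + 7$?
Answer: $-1148$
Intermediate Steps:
$G{\left(S,f \right)} = 7 + S f^{2}$ ($G{\left(S,f \right)} = S f f + 7 = S f^{2} + 7 = 7 + S f^{2}$)
$- 14 G{\left(-5,1 \right)} 41 = - 14 \left(7 - 5 \cdot 1^{2}\right) 41 = - 14 \left(7 - 5\right) 41 = \left(-14\right) 2 \cdot 41 = \left(-28\right) 41 = -1148$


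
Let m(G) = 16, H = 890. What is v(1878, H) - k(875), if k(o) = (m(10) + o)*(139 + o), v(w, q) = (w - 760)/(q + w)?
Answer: -1250407457/1384 ≈ -9.0347e+5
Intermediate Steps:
v(w, q) = (-760 + w)/(q + w)
k(o) = (16 + o)*(139 + o)
v(1878, H) - k(875) = (-760 + 1878)/(890 + 1878) - (2224 + 875² + 155*875) = 1118/2768 - (2224 + 765625 + 135625) = (1/2768)*1118 - 1*903474 = 559/1384 - 903474 = -1250407457/1384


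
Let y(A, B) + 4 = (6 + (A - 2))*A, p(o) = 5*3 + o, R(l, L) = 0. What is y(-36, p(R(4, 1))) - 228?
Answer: 920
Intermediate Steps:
p(o) = 15 + o
y(A, B) = -4 + A*(4 + A) (y(A, B) = -4 + (6 + (A - 2))*A = -4 + (6 + (-2 + A))*A = -4 + (4 + A)*A = -4 + A*(4 + A))
y(-36, p(R(4, 1))) - 228 = (-4 + (-36)² + 4*(-36)) - 228 = (-4 + 1296 - 144) - 228 = 1148 - 228 = 920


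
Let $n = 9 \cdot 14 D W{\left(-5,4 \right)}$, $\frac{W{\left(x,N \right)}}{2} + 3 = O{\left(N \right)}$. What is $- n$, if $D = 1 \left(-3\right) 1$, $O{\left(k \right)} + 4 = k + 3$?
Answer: $0$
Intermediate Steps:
$O{\left(k \right)} = -1 + k$ ($O{\left(k \right)} = -4 + \left(k + 3\right) = -4 + \left(3 + k\right) = -1 + k$)
$W{\left(x,N \right)} = -8 + 2 N$ ($W{\left(x,N \right)} = -6 + 2 \left(-1 + N\right) = -6 + \left(-2 + 2 N\right) = -8 + 2 N$)
$D = -3$ ($D = \left(-3\right) 1 = -3$)
$n = 0$ ($n = 9 \cdot 14 \left(-3\right) \left(-8 + 2 \cdot 4\right) = 9 \left(-42\right) \left(-8 + 8\right) = \left(-378\right) 0 = 0$)
$- n = \left(-1\right) 0 = 0$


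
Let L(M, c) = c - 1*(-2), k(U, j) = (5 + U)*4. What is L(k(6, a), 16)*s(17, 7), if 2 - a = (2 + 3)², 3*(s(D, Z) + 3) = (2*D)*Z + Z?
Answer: 1416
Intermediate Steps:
s(D, Z) = -3 + Z/3 + 2*D*Z/3 (s(D, Z) = -3 + ((2*D)*Z + Z)/3 = -3 + (2*D*Z + Z)/3 = -3 + (Z + 2*D*Z)/3 = -3 + (Z/3 + 2*D*Z/3) = -3 + Z/3 + 2*D*Z/3)
a = -23 (a = 2 - (2 + 3)² = 2 - 1*5² = 2 - 1*25 = 2 - 25 = -23)
k(U, j) = 20 + 4*U
L(M, c) = 2 + c (L(M, c) = c + 2 = 2 + c)
L(k(6, a), 16)*s(17, 7) = (2 + 16)*(-3 + (⅓)*7 + (⅔)*17*7) = 18*(-3 + 7/3 + 238/3) = 18*(236/3) = 1416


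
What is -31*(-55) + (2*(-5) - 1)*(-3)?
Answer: 1738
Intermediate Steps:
-31*(-55) + (2*(-5) - 1)*(-3) = 1705 + (-10 - 1)*(-3) = 1705 - 11*(-3) = 1705 + 33 = 1738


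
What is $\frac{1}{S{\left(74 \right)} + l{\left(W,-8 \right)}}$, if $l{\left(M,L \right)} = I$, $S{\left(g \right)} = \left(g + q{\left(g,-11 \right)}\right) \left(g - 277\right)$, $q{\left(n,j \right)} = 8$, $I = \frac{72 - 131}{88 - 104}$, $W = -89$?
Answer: $- \frac{16}{266277} \approx -6.0088 \cdot 10^{-5}$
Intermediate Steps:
$I = \frac{59}{16}$ ($I = - \frac{59}{-16} = \left(-59\right) \left(- \frac{1}{16}\right) = \frac{59}{16} \approx 3.6875$)
$S{\left(g \right)} = \left(-277 + g\right) \left(8 + g\right)$ ($S{\left(g \right)} = \left(g + 8\right) \left(g - 277\right) = \left(8 + g\right) \left(-277 + g\right) = \left(-277 + g\right) \left(8 + g\right)$)
$l{\left(M,L \right)} = \frac{59}{16}$
$\frac{1}{S{\left(74 \right)} + l{\left(W,-8 \right)}} = \frac{1}{\left(-2216 + 74^{2} - 19906\right) + \frac{59}{16}} = \frac{1}{\left(-2216 + 5476 - 19906\right) + \frac{59}{16}} = \frac{1}{-16646 + \frac{59}{16}} = \frac{1}{- \frac{266277}{16}} = - \frac{16}{266277}$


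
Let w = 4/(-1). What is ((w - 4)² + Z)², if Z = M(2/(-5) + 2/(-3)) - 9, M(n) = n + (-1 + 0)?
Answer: 630436/225 ≈ 2801.9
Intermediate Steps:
w = -4 (w = 4*(-1) = -4)
M(n) = -1 + n (M(n) = n - 1 = -1 + n)
Z = -166/15 (Z = (-1 + (2/(-5) + 2/(-3))) - 9 = (-1 + (2*(-⅕) + 2*(-⅓))) - 9 = (-1 + (-⅖ - ⅔)) - 9 = (-1 - 16/15) - 9 = -31/15 - 9 = -166/15 ≈ -11.067)
((w - 4)² + Z)² = ((-4 - 4)² - 166/15)² = ((-8)² - 166/15)² = (64 - 166/15)² = (794/15)² = 630436/225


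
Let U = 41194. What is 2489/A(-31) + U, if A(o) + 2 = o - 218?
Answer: 10337205/251 ≈ 41184.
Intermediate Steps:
A(o) = -220 + o (A(o) = -2 + (o - 218) = -2 + (-218 + o) = -220 + o)
2489/A(-31) + U = 2489/(-220 - 31) + 41194 = 2489/(-251) + 41194 = 2489*(-1/251) + 41194 = -2489/251 + 41194 = 10337205/251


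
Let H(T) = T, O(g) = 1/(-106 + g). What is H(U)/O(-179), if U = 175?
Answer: -49875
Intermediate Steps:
H(U)/O(-179) = 175/(1/(-106 - 179)) = 175/(1/(-285)) = 175/(-1/285) = 175*(-285) = -49875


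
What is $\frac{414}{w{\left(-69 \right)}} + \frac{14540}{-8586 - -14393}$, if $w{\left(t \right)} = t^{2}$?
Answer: $\frac{346034}{133561} \approx 2.5908$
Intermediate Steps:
$\frac{414}{w{\left(-69 \right)}} + \frac{14540}{-8586 - -14393} = \frac{414}{\left(-69\right)^{2}} + \frac{14540}{-8586 - -14393} = \frac{414}{4761} + \frac{14540}{-8586 + 14393} = 414 \cdot \frac{1}{4761} + \frac{14540}{5807} = \frac{2}{23} + 14540 \cdot \frac{1}{5807} = \frac{2}{23} + \frac{14540}{5807} = \frac{346034}{133561}$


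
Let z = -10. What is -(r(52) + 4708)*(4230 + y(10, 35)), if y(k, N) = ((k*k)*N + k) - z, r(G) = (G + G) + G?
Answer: -37696000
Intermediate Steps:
r(G) = 3*G (r(G) = 2*G + G = 3*G)
y(k, N) = 10 + k + N*k² (y(k, N) = ((k*k)*N + k) - 1*(-10) = (k²*N + k) + 10 = (N*k² + k) + 10 = (k + N*k²) + 10 = 10 + k + N*k²)
-(r(52) + 4708)*(4230 + y(10, 35)) = -(3*52 + 4708)*(4230 + (10 + 10 + 35*10²)) = -(156 + 4708)*(4230 + (10 + 10 + 35*100)) = -4864*(4230 + (10 + 10 + 3500)) = -4864*(4230 + 3520) = -4864*7750 = -1*37696000 = -37696000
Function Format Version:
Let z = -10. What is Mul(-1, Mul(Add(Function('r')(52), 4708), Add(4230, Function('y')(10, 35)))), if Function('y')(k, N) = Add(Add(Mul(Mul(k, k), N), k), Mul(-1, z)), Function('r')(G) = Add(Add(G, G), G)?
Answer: -37696000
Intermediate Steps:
Function('r')(G) = Mul(3, G) (Function('r')(G) = Add(Mul(2, G), G) = Mul(3, G))
Function('y')(k, N) = Add(10, k, Mul(N, Pow(k, 2))) (Function('y')(k, N) = Add(Add(Mul(Mul(k, k), N), k), Mul(-1, -10)) = Add(Add(Mul(Pow(k, 2), N), k), 10) = Add(Add(Mul(N, Pow(k, 2)), k), 10) = Add(Add(k, Mul(N, Pow(k, 2))), 10) = Add(10, k, Mul(N, Pow(k, 2))))
Mul(-1, Mul(Add(Function('r')(52), 4708), Add(4230, Function('y')(10, 35)))) = Mul(-1, Mul(Add(Mul(3, 52), 4708), Add(4230, Add(10, 10, Mul(35, Pow(10, 2)))))) = Mul(-1, Mul(Add(156, 4708), Add(4230, Add(10, 10, Mul(35, 100))))) = Mul(-1, Mul(4864, Add(4230, Add(10, 10, 3500)))) = Mul(-1, Mul(4864, Add(4230, 3520))) = Mul(-1, Mul(4864, 7750)) = Mul(-1, 37696000) = -37696000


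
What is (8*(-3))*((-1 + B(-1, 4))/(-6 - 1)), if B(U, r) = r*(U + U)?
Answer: -216/7 ≈ -30.857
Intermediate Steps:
B(U, r) = 2*U*r (B(U, r) = r*(2*U) = 2*U*r)
(8*(-3))*((-1 + B(-1, 4))/(-6 - 1)) = (8*(-3))*((-1 + 2*(-1)*4)/(-6 - 1)) = -24*(-1 - 8)/(-7) = -(-216)*(-1)/7 = -24*9/7 = -216/7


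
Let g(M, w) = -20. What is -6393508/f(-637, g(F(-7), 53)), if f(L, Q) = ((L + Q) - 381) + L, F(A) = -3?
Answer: 6393508/1675 ≈ 3817.0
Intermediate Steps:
f(L, Q) = -381 + Q + 2*L (f(L, Q) = (-381 + L + Q) + L = -381 + Q + 2*L)
-6393508/f(-637, g(F(-7), 53)) = -6393508/(-381 - 20 + 2*(-637)) = -6393508/(-381 - 20 - 1274) = -6393508/(-1675) = -6393508*(-1/1675) = 6393508/1675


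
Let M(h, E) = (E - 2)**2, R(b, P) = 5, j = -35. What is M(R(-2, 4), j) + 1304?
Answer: 2673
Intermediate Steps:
M(h, E) = (-2 + E)**2
M(R(-2, 4), j) + 1304 = (-2 - 35)**2 + 1304 = (-37)**2 + 1304 = 1369 + 1304 = 2673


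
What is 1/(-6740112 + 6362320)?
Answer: -1/377792 ≈ -2.6470e-6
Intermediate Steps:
1/(-6740112 + 6362320) = 1/(-377792) = -1/377792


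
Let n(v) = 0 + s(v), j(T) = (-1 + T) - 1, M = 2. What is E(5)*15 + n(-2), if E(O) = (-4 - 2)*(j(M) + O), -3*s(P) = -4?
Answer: -1346/3 ≈ -448.67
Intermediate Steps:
s(P) = 4/3 (s(P) = -⅓*(-4) = 4/3)
j(T) = -2 + T
E(O) = -6*O (E(O) = (-4 - 2)*((-2 + 2) + O) = -6*(0 + O) = -6*O)
n(v) = 4/3 (n(v) = 0 + 4/3 = 4/3)
E(5)*15 + n(-2) = -6*5*15 + 4/3 = -30*15 + 4/3 = -450 + 4/3 = -1346/3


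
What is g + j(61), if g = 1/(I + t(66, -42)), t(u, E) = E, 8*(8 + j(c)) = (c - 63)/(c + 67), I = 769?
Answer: -2978007/372224 ≈ -8.0006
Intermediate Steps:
j(c) = -8 + (-63 + c)/(8*(67 + c)) (j(c) = -8 + ((c - 63)/(c + 67))/8 = -8 + ((-63 + c)/(67 + c))/8 = -8 + (-63 + c)/(8*(67 + c)))
g = 1/727 (g = 1/(769 - 42) = 1/727 ≈ 0.0013755)
g + j(61) = 1/727 + (-4351 - 63*61)/(8*(67 + 61)) = 1/727 + (⅛)*(-4351 - 3843)/128 = 1/727 + (⅛)*(1/128)*(-8194) = 1/727 - 4097/512 = -2978007/372224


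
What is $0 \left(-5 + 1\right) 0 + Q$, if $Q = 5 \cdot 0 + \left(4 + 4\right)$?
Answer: $8$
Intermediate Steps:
$Q = 8$ ($Q = 0 + 8 = 8$)
$0 \left(-5 + 1\right) 0 + Q = 0 \left(-5 + 1\right) 0 + 8 = 0 \left(-4\right) 0 + 8 = 0 \cdot 0 + 8 = 0 + 8 = 8$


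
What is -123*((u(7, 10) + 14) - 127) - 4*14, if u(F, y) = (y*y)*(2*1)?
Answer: -10757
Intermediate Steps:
u(F, y) = 2*y² (u(F, y) = y²*2 = 2*y²)
-123*((u(7, 10) + 14) - 127) - 4*14 = -123*((2*10² + 14) - 127) - 4*14 = -123*((2*100 + 14) - 127) - 56 = -123*((200 + 14) - 127) - 56 = -123*(214 - 127) - 56 = -123*87 - 56 = -10701 - 56 = -10757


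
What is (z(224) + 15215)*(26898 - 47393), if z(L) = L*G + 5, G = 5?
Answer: -334888300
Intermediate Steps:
z(L) = 5 + 5*L (z(L) = L*5 + 5 = 5*L + 5 = 5 + 5*L)
(z(224) + 15215)*(26898 - 47393) = ((5 + 5*224) + 15215)*(26898 - 47393) = ((5 + 1120) + 15215)*(-20495) = (1125 + 15215)*(-20495) = 16340*(-20495) = -334888300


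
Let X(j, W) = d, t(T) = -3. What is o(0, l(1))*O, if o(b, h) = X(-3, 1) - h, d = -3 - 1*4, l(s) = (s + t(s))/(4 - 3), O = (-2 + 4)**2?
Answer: -20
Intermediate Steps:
O = 4 (O = 2**2 = 4)
l(s) = -3 + s (l(s) = (s - 3)/(4 - 3) = (-3 + s)/1 = (-3 + s)*1 = -3 + s)
d = -7 (d = -3 - 4 = -7)
X(j, W) = -7
o(b, h) = -7 - h
o(0, l(1))*O = (-7 - (-3 + 1))*4 = (-7 - 1*(-2))*4 = (-7 + 2)*4 = -5*4 = -20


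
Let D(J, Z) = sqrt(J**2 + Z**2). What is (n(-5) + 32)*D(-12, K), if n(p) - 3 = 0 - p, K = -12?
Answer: 480*sqrt(2) ≈ 678.82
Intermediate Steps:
n(p) = 3 - p (n(p) = 3 + (0 - p) = 3 - p)
(n(-5) + 32)*D(-12, K) = ((3 - 1*(-5)) + 32)*sqrt((-12)**2 + (-12)**2) = ((3 + 5) + 32)*sqrt(144 + 144) = (8 + 32)*sqrt(288) = 40*(12*sqrt(2)) = 480*sqrt(2)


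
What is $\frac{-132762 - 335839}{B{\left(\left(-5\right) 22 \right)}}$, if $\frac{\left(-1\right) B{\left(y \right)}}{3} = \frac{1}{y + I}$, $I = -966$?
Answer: $- \frac{504214676}{3} \approx -1.6807 \cdot 10^{8}$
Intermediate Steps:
$B{\left(y \right)} = - \frac{3}{-966 + y}$ ($B{\left(y \right)} = - \frac{3}{y - 966} = - \frac{3}{-966 + y}$)
$\frac{-132762 - 335839}{B{\left(\left(-5\right) 22 \right)}} = \frac{-132762 - 335839}{\left(-3\right) \frac{1}{-966 - 110}} = - \frac{468601}{\left(-3\right) \frac{1}{-966 - 110}} = - \frac{468601}{\left(-3\right) \frac{1}{-1076}} = - \frac{468601}{\left(-3\right) \left(- \frac{1}{1076}\right)} = - \frac{468601}{\frac{3}{1076}} = \left(-468601\right) \frac{1076}{3} = - \frac{504214676}{3}$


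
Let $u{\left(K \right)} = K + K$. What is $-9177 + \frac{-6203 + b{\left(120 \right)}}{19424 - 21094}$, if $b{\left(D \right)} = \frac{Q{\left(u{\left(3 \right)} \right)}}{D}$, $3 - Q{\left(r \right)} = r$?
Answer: $- \frac{612775479}{66800} \approx -9173.3$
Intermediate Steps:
$u{\left(K \right)} = 2 K$
$Q{\left(r \right)} = 3 - r$
$b{\left(D \right)} = - \frac{3}{D}$ ($b{\left(D \right)} = \frac{3 - 2 \cdot 3}{D} = \frac{3 - 6}{D} = - \frac{3}{D}$)
$-9177 + \frac{-6203 + b{\left(120 \right)}}{19424 - 21094} = -9177 + \frac{-6203 - \frac{3}{120}}{19424 - 21094} = -9177 + \frac{-6203 - \frac{1}{40}}{-1670} = -9177 + \left(-6203 - \frac{1}{40}\right) \left(- \frac{1}{1670}\right) = -9177 - - \frac{248121}{66800} = -9177 + \frac{248121}{66800} = - \frac{612775479}{66800}$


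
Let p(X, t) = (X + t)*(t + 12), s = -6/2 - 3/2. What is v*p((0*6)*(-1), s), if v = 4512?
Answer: -152280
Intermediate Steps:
s = -9/2 (s = -6*½ - 3*½ = -3 - 3/2 = -9/2 ≈ -4.5000)
p(X, t) = (12 + t)*(X + t) (p(X, t) = (X + t)*(12 + t) = (12 + t)*(X + t))
v*p((0*6)*(-1), s) = 4512*((-9/2)² + 12*((0*6)*(-1)) + 12*(-9/2) + ((0*6)*(-1))*(-9/2)) = 4512*(81/4 + 12*(0*(-1)) - 54 + (0*(-1))*(-9/2)) = 4512*(81/4 + 12*0 - 54 + 0*(-9/2)) = 4512*(81/4 + 0 - 54 + 0) = 4512*(-135/4) = -152280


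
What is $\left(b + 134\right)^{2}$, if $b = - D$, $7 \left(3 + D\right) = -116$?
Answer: $\frac{1155625}{49} \approx 23584.0$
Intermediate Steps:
$D = - \frac{137}{7}$ ($D = -3 + \frac{1}{7} \left(-116\right) = -3 - \frac{116}{7} = - \frac{137}{7} \approx -19.571$)
$b = \frac{137}{7}$ ($b = \left(-1\right) \left(- \frac{137}{7}\right) = \frac{137}{7} \approx 19.571$)
$\left(b + 134\right)^{2} = \left(\frac{137}{7} + 134\right)^{2} = \left(\frac{1075}{7}\right)^{2} = \frac{1155625}{49}$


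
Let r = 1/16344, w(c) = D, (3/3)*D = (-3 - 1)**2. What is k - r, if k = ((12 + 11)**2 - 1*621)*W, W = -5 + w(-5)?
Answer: -16540129/16344 ≈ -1012.0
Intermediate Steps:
D = 16 (D = (-3 - 1)**2 = (-4)**2 = 16)
w(c) = 16
W = 11 (W = -5 + 16 = 11)
r = 1/16344 ≈ 6.1185e-5
k = -1012 (k = ((12 + 11)**2 - 1*621)*11 = (23**2 - 621)*11 = (529 - 621)*11 = -92*11 = -1012)
k - r = -1012 - 1*1/16344 = -1012 - 1/16344 = -16540129/16344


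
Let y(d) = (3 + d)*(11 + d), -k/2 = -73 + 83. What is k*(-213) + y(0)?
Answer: 4293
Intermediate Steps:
k = -20 (k = -2*(-73 + 83) = -2*10 = -20)
k*(-213) + y(0) = -20*(-213) + (33 + 0² + 14*0) = 4260 + (33 + 0 + 0) = 4260 + 33 = 4293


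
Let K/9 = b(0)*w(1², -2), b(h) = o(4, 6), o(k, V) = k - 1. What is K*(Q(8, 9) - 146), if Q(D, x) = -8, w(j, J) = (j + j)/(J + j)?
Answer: 8316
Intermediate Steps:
w(j, J) = 2*j/(J + j) (w(j, J) = (2*j)/(J + j) = 2*j/(J + j))
o(k, V) = -1 + k
b(h) = 3 (b(h) = -1 + 4 = 3)
K = -54 (K = 9*(3*(2*1²/(-2 + 1²))) = 9*(3*(2*1/(-2 + 1))) = 9*(3*(2*1/(-1))) = 9*(3*(2*1*(-1))) = 9*(3*(-2)) = 9*(-6) = -54)
K*(Q(8, 9) - 146) = -54*(-8 - 146) = -54*(-154) = 8316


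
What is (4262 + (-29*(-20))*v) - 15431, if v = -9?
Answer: -16389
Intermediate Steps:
(4262 + (-29*(-20))*v) - 15431 = (4262 - 29*(-20)*(-9)) - 15431 = (4262 + 580*(-9)) - 15431 = (4262 - 5220) - 15431 = -958 - 15431 = -16389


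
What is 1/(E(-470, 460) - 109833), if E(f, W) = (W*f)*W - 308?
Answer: -1/99562141 ≈ -1.0044e-8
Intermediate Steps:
E(f, W) = -308 + f*W² (E(f, W) = f*W² - 308 = -308 + f*W²)
1/(E(-470, 460) - 109833) = 1/((-308 - 470*460²) - 109833) = 1/((-308 - 470*211600) - 109833) = 1/((-308 - 99452000) - 109833) = 1/(-99452308 - 109833) = 1/(-99562141) = -1/99562141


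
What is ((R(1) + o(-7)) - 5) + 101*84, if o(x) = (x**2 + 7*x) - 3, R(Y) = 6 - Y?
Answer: 8481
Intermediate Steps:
o(x) = -3 + x**2 + 7*x
((R(1) + o(-7)) - 5) + 101*84 = (((6 - 1*1) + (-3 + (-7)**2 + 7*(-7))) - 5) + 101*84 = (((6 - 1) + (-3 + 49 - 49)) - 5) + 8484 = ((5 - 3) - 5) + 8484 = (2 - 5) + 8484 = -3 + 8484 = 8481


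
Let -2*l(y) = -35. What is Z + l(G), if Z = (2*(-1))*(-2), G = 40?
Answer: 43/2 ≈ 21.500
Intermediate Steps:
Z = 4 (Z = -2*(-2) = 4)
l(y) = 35/2 (l(y) = -1/2*(-35) = 35/2)
Z + l(G) = 4 + 35/2 = 43/2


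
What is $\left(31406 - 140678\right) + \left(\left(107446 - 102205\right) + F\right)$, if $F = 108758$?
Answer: $4727$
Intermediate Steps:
$\left(31406 - 140678\right) + \left(\left(107446 - 102205\right) + F\right) = \left(31406 - 140678\right) + \left(\left(107446 - 102205\right) + 108758\right) = -109272 + \left(5241 + 108758\right) = -109272 + 113999 = 4727$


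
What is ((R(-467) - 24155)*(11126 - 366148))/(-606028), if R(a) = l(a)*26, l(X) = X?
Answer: -6443116767/303014 ≈ -21263.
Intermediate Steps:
R(a) = 26*a (R(a) = a*26 = 26*a)
((R(-467) - 24155)*(11126 - 366148))/(-606028) = ((26*(-467) - 24155)*(11126 - 366148))/(-606028) = ((-12142 - 24155)*(-355022))*(-1/606028) = -36297*(-355022)*(-1/606028) = 12886233534*(-1/606028) = -6443116767/303014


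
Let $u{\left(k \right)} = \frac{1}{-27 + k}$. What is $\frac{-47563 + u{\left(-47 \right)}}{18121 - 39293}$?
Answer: $\frac{3519663}{1566728} \approx 2.2465$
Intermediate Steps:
$\frac{-47563 + u{\left(-47 \right)}}{18121 - 39293} = \frac{-47563 + \frac{1}{-27 - 47}}{18121 - 39293} = \frac{-47563 + \frac{1}{-74}}{-21172} = \left(-47563 - \frac{1}{74}\right) \left(- \frac{1}{21172}\right) = \left(- \frac{3519663}{74}\right) \left(- \frac{1}{21172}\right) = \frac{3519663}{1566728}$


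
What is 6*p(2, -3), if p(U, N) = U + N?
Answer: -6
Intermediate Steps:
p(U, N) = N + U
6*p(2, -3) = 6*(-3 + 2) = 6*(-1) = -6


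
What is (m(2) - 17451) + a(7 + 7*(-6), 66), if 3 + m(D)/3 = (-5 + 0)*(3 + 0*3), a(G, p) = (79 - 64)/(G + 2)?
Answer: -192560/11 ≈ -17505.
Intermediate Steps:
a(G, p) = 15/(2 + G)
m(D) = -54 (m(D) = -9 + 3*((-5 + 0)*(3 + 0*3)) = -9 + 3*(-5*(3 + 0)) = -9 + 3*(-5*3) = -9 + 3*(-15) = -9 - 45 = -54)
(m(2) - 17451) + a(7 + 7*(-6), 66) = (-54 - 17451) + 15/(2 + (7 + 7*(-6))) = -17505 + 15/(2 + (7 - 42)) = -17505 + 15/(2 - 35) = -17505 + 15/(-33) = -17505 + 15*(-1/33) = -17505 - 5/11 = -192560/11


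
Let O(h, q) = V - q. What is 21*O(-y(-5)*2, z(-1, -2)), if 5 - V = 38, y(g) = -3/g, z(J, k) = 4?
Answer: -777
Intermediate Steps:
V = -33 (V = 5 - 1*38 = 5 - 38 = -33)
O(h, q) = -33 - q
21*O(-y(-5)*2, z(-1, -2)) = 21*(-33 - 1*4) = 21*(-33 - 4) = 21*(-37) = -777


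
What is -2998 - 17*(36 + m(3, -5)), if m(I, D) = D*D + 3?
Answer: -4086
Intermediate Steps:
m(I, D) = 3 + D**2 (m(I, D) = D**2 + 3 = 3 + D**2)
-2998 - 17*(36 + m(3, -5)) = -2998 - 17*(36 + (3 + (-5)**2)) = -2998 - 17*(36 + (3 + 25)) = -2998 - 17*(36 + 28) = -2998 - 17*64 = -2998 - 1*1088 = -2998 - 1088 = -4086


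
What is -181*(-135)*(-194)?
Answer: -4740390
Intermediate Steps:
-181*(-135)*(-194) = 24435*(-194) = -4740390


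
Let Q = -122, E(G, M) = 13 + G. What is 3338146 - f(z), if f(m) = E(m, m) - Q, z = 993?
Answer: 3337018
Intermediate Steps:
f(m) = 135 + m (f(m) = (13 + m) - 1*(-122) = (13 + m) + 122 = 135 + m)
3338146 - f(z) = 3338146 - (135 + 993) = 3338146 - 1*1128 = 3338146 - 1128 = 3337018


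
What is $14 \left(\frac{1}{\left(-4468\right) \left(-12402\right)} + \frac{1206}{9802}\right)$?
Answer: $\frac{17991896951}{10445187636} \approx 1.7225$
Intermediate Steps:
$14 \left(\frac{1}{\left(-4468\right) \left(-12402\right)} + \frac{1206}{9802}\right) = 14 \left(\left(- \frac{1}{4468}\right) \left(- \frac{1}{12402}\right) + 1206 \cdot \frac{1}{9802}\right) = 14 \left(\frac{1}{55412136} + \frac{603}{4901}\right) = 14 \cdot \frac{2570270993}{20890375272} = \frac{17991896951}{10445187636}$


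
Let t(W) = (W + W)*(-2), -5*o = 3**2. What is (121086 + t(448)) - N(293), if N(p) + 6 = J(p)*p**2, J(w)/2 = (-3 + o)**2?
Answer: -95915548/25 ≈ -3.8366e+6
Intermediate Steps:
o = -9/5 (o = -1/5*3**2 = -1/5*9 = -9/5 ≈ -1.8000)
J(w) = 1152/25 (J(w) = 2*(-3 - 9/5)**2 = 2*(-24/5)**2 = 2*(576/25) = 1152/25)
t(W) = -4*W (t(W) = (2*W)*(-2) = -4*W)
N(p) = -6 + 1152*p**2/25
(121086 + t(448)) - N(293) = (121086 - 4*448) - (-6 + (1152/25)*293**2) = (121086 - 1792) - (-6 + (1152/25)*85849) = 119294 - (-6 + 98898048/25) = 119294 - 1*98897898/25 = 119294 - 98897898/25 = -95915548/25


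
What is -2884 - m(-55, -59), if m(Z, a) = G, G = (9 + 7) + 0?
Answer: -2900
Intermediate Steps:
G = 16 (G = 16 + 0 = 16)
m(Z, a) = 16
-2884 - m(-55, -59) = -2884 - 1*16 = -2884 - 16 = -2900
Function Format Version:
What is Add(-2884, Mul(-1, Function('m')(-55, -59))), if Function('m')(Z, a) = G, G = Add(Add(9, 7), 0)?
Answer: -2900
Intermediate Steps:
G = 16 (G = Add(16, 0) = 16)
Function('m')(Z, a) = 16
Add(-2884, Mul(-1, Function('m')(-55, -59))) = Add(-2884, Mul(-1, 16)) = Add(-2884, -16) = -2900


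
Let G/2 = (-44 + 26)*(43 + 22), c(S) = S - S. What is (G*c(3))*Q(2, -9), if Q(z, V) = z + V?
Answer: 0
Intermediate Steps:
c(S) = 0
Q(z, V) = V + z
G = -2340 (G = 2*((-44 + 26)*(43 + 22)) = 2*(-18*65) = 2*(-1170) = -2340)
(G*c(3))*Q(2, -9) = (-2340*0)*(-9 + 2) = 0*(-7) = 0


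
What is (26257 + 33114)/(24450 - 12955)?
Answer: 59371/11495 ≈ 5.1649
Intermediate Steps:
(26257 + 33114)/(24450 - 12955) = 59371/11495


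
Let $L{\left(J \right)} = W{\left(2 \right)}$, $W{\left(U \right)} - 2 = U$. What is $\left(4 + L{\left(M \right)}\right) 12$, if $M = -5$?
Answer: $96$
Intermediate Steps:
$W{\left(U \right)} = 2 + U$
$L{\left(J \right)} = 4$ ($L{\left(J \right)} = 2 + 2 = 4$)
$\left(4 + L{\left(M \right)}\right) 12 = \left(4 + 4\right) 12 = 8 \cdot 12 = 96$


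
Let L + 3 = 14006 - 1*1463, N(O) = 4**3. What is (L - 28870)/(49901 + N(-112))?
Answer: -3266/9993 ≈ -0.32683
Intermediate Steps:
N(O) = 64
L = 12540 (L = -3 + (14006 - 1*1463) = -3 + (14006 - 1463) = -3 + 12543 = 12540)
(L - 28870)/(49901 + N(-112)) = (12540 - 28870)/(49901 + 64) = -16330/49965 = -16330*1/49965 = -3266/9993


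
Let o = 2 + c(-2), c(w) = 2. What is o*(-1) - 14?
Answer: -18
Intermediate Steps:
o = 4 (o = 2 + 2 = 4)
o*(-1) - 14 = 4*(-1) - 14 = -4 - 14 = -18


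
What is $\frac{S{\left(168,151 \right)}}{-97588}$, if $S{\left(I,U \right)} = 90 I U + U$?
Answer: $- \frac{2283271}{97588} \approx -23.397$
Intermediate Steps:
$S{\left(I,U \right)} = U + 90 I U$ ($S{\left(I,U \right)} = 90 I U + U = U + 90 I U$)
$\frac{S{\left(168,151 \right)}}{-97588} = \frac{151 \left(1 + 90 \cdot 168\right)}{-97588} = 151 \left(1 + 15120\right) \left(- \frac{1}{97588}\right) = 151 \cdot 15121 \left(- \frac{1}{97588}\right) = 2283271 \left(- \frac{1}{97588}\right) = - \frac{2283271}{97588}$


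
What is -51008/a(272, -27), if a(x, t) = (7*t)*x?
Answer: 3188/3213 ≈ 0.99222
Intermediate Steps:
a(x, t) = 7*t*x
-51008/a(272, -27) = -51008/(7*(-27)*272) = -51008/(-51408) = -51008*(-1/51408) = 3188/3213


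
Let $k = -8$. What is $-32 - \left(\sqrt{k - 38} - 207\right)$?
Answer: $175 - i \sqrt{46} \approx 175.0 - 6.7823 i$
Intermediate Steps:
$-32 - \left(\sqrt{k - 38} - 207\right) = -32 - \left(\sqrt{-8 - 38} - 207\right) = -32 - \left(\sqrt{-46} - 207\right) = -32 - \left(i \sqrt{46} - 207\right) = -32 - \left(-207 + i \sqrt{46}\right) = -32 + \left(207 - i \sqrt{46}\right) = 175 - i \sqrt{46}$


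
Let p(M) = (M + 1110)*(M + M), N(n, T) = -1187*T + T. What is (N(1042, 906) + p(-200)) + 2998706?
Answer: 1560190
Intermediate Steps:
N(n, T) = -1186*T
p(M) = 2*M*(1110 + M) (p(M) = (1110 + M)*(2*M) = 2*M*(1110 + M))
(N(1042, 906) + p(-200)) + 2998706 = (-1186*906 + 2*(-200)*(1110 - 200)) + 2998706 = (-1074516 + 2*(-200)*910) + 2998706 = (-1074516 - 364000) + 2998706 = -1438516 + 2998706 = 1560190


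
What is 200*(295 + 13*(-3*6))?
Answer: 12200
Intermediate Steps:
200*(295 + 13*(-3*6)) = 200*(295 + 13*(-18)) = 200*(295 - 234) = 200*61 = 12200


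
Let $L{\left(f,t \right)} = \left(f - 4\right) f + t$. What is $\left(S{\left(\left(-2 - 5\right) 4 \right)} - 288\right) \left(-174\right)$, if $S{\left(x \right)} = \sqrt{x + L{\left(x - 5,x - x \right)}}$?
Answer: $50112 - 174 \sqrt{1193} \approx 44102.0$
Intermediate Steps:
$L{\left(f,t \right)} = t + f \left(-4 + f\right)$ ($L{\left(f,t \right)} = \left(-4 + f\right) f + t = f \left(-4 + f\right) + t = t + f \left(-4 + f\right)$)
$S{\left(x \right)} = \sqrt{20 + \left(-5 + x\right)^{2} - 3 x}$ ($S{\left(x \right)} = \sqrt{x + \left(\left(x - x\right) + \left(x - 5\right)^{2} - 4 \left(x - 5\right)\right)} = \sqrt{x + \left(0 + \left(-5 + x\right)^{2} - 4 \left(-5 + x\right)\right)} = \sqrt{x + \left(0 + \left(-5 + x\right)^{2} - \left(-20 + 4 x\right)\right)} = \sqrt{x + \left(20 + \left(-5 + x\right)^{2} - 4 x\right)} = \sqrt{20 + \left(-5 + x\right)^{2} - 3 x}$)
$\left(S{\left(\left(-2 - 5\right) 4 \right)} - 288\right) \left(-174\right) = \left(\sqrt{45 + \left(\left(-2 - 5\right) 4\right)^{2} - 13 \left(-2 - 5\right) 4} - 288\right) \left(-174\right) = \left(\sqrt{45 + \left(\left(-7\right) 4\right)^{2} - 13 \left(\left(-7\right) 4\right)} - 288\right) \left(-174\right) = \left(\sqrt{45 + \left(-28\right)^{2} - -364} - 288\right) \left(-174\right) = \left(\sqrt{45 + 784 + 364} - 288\right) \left(-174\right) = \left(\sqrt{1193} - 288\right) \left(-174\right) = \left(-288 + \sqrt{1193}\right) \left(-174\right) = 50112 - 174 \sqrt{1193}$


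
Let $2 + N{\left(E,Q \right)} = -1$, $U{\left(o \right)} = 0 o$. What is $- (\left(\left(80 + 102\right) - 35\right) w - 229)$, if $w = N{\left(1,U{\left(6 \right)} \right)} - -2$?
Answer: $376$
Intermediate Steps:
$U{\left(o \right)} = 0$
$N{\left(E,Q \right)} = -3$ ($N{\left(E,Q \right)} = -2 - 1 = -3$)
$w = -1$ ($w = -3 - -2 = -3 + 2 = -1$)
$- (\left(\left(80 + 102\right) - 35\right) w - 229) = - (\left(\left(80 + 102\right) - 35\right) \left(-1\right) - 229) = - (\left(182 - 35\right) \left(-1\right) - 229) = - (147 \left(-1\right) - 229) = - (-147 - 229) = \left(-1\right) \left(-376\right) = 376$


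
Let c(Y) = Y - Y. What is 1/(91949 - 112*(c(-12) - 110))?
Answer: 1/104269 ≈ 9.5906e-6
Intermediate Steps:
c(Y) = 0
1/(91949 - 112*(c(-12) - 110)) = 1/(91949 - 112*(0 - 110)) = 1/(91949 - 112*(-110)) = 1/(91949 + 12320) = 1/104269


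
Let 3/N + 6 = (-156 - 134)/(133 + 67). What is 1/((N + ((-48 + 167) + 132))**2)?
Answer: 22201/1394200921 ≈ 1.5924e-5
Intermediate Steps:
N = -60/149 (N = 3/(-6 + (-156 - 134)/(133 + 67)) = 3/(-6 - 290/200) = 3/(-6 - 290*1/200) = 3/(-6 - 29/20) = 3/(-149/20) = 3*(-20/149) = -60/149 ≈ -0.40268)
1/((N + ((-48 + 167) + 132))**2) = 1/((-60/149 + ((-48 + 167) + 132))**2) = 1/((-60/149 + (119 + 132))**2) = 1/((-60/149 + 251)**2) = 1/((37339/149)**2) = 1/(1394200921/22201) = 22201/1394200921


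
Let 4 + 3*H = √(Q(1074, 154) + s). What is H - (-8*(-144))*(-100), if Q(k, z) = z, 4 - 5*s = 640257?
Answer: 345596/3 + I*√3197415/15 ≈ 1.152e+5 + 119.21*I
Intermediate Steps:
s = -640253/5 (s = ⅘ - ⅕*640257 = ⅘ - 640257/5 = -640253/5 ≈ -1.2805e+5)
H = -4/3 + I*√3197415/15 (H = -4/3 + √(154 - 640253/5)/3 = -4/3 + √(-639483/5)/3 = -4/3 + (I*√3197415/5)/3 = -4/3 + I*√3197415/15 ≈ -1.3333 + 119.21*I)
H - (-8*(-144))*(-100) = (-4/3 + I*√3197415/15) - (-8*(-144))*(-100) = (-4/3 + I*√3197415/15) - 1152*(-100) = (-4/3 + I*√3197415/15) - 1*(-115200) = (-4/3 + I*√3197415/15) + 115200 = 345596/3 + I*√3197415/15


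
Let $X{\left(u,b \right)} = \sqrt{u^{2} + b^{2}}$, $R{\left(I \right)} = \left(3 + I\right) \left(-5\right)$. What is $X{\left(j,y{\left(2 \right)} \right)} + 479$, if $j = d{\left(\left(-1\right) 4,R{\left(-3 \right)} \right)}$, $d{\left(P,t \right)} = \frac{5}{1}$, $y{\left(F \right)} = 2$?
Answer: $479 + \sqrt{29} \approx 484.39$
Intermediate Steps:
$R{\left(I \right)} = -15 - 5 I$
$d{\left(P,t \right)} = 5$ ($d{\left(P,t \right)} = 5 \cdot 1 = 5$)
$j = 5$
$X{\left(u,b \right)} = \sqrt{b^{2} + u^{2}}$
$X{\left(j,y{\left(2 \right)} \right)} + 479 = \sqrt{2^{2} + 5^{2}} + 479 = \sqrt{4 + 25} + 479 = \sqrt{29} + 479 = 479 + \sqrt{29}$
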